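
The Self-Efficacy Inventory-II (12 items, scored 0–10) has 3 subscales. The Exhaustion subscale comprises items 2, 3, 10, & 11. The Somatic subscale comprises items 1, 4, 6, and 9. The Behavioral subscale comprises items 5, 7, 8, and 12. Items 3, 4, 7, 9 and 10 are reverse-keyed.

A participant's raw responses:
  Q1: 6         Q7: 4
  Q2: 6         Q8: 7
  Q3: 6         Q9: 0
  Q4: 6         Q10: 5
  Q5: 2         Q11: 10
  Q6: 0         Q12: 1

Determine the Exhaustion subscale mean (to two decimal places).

Exhaustion items: 2, 3, 10, 11.
Of these, items 3 & 10 are reverse-keyed; reversed = (0+10) − raw = 10 − raw.
  item 2: 6
  item 3: 10 − 6 = 4
  item 10: 10 − 5 = 5
  item 11: 10
Sum = 6 + 4 + 5 + 10 = 25
Mean = 25 / 4 = 6.25

6.25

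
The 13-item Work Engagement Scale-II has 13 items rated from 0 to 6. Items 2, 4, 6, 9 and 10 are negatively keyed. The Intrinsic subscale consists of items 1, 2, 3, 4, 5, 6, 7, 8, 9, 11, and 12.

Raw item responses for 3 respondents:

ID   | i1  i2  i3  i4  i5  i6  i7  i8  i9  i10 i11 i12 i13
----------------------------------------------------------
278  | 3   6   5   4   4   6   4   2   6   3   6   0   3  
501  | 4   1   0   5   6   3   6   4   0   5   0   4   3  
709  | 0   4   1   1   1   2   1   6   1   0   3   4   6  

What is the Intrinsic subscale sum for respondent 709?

32

Respondent 709 raw: 0, 4, 1, 1, 1, 2, 1, 6, 1, 0, 3, 4, 6.
Intrinsic items: 1, 2, 3, 4, 5, 6, 7, 8, 9, 11, 12.
Reverse-coded (reverse-coded value = 6 − response):
  item 1: 0
  item 2: 6 − 4 = 2
  item 3: 1
  item 4: 6 − 1 = 5
  item 5: 1
  item 6: 6 − 2 = 4
  item 7: 1
  item 8: 6
  item 9: 6 − 1 = 5
  item 11: 3
  item 12: 4
Sum = 0 + 2 + 1 + 5 + 1 + 4 + 1 + 6 + 5 + 3 + 4 = 32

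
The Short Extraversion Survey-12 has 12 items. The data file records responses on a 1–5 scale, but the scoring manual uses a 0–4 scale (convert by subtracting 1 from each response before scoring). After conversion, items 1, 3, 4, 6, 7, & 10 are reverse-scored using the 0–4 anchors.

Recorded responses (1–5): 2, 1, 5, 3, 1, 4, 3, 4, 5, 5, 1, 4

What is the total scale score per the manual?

18

Convert to 0–4: 1, 0, 4, 2, 0, 3, 2, 3, 4, 4, 0, 3
Reverse-coded (reversed = (0+4) − raw = 4 − raw):
  item 1: 4 − 1 = 3
  item 3: 4 − 4 = 0
  item 4: 4 − 2 = 2
  item 6: 4 − 3 = 1
  item 7: 4 − 2 = 2
  item 10: 4 − 4 = 0
Scored: 3, 0, 0, 2, 0, 1, 2, 3, 4, 0, 0, 3
Total = 18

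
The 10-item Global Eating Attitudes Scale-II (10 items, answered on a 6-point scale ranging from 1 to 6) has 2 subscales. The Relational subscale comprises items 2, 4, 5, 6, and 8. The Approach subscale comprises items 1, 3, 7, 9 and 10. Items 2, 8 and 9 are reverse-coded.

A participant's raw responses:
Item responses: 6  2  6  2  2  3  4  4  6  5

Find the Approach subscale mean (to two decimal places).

4.40

Approach items: 1, 3, 7, 9, 10.
Of these, item 9 is reverse-coded; reverse-coded value = 7 − response.
  item 1: 6
  item 3: 6
  item 7: 4
  item 9: 7 − 6 = 1
  item 10: 5
Sum = 6 + 6 + 4 + 1 + 5 = 22
Mean = 22 / 5 = 4.40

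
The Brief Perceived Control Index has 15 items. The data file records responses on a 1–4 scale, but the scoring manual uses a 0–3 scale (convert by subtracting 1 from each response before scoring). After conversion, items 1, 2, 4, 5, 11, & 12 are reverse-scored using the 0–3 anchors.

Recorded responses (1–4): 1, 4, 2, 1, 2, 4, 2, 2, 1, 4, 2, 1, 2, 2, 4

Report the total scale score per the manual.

27

Convert to 0–3: 0, 3, 1, 0, 1, 3, 1, 1, 0, 3, 1, 0, 1, 1, 3
Reverse-coded (on a 0–3 scale, reversed = 3 − raw):
  item 1: 3 − 0 = 3
  item 2: 3 − 3 = 0
  item 4: 3 − 0 = 3
  item 5: 3 − 1 = 2
  item 11: 3 − 1 = 2
  item 12: 3 − 0 = 3
Scored: 3, 0, 1, 3, 2, 3, 1, 1, 0, 3, 2, 3, 1, 1, 3
Total = 27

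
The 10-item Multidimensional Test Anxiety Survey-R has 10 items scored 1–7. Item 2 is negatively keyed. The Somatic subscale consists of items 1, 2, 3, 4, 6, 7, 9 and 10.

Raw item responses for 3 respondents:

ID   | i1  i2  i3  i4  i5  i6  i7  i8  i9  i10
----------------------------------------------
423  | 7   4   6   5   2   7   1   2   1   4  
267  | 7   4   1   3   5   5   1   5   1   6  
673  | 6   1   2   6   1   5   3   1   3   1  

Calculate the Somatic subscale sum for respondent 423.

Respondent 423 raw: 7, 4, 6, 5, 2, 7, 1, 2, 1, 4.
Somatic items: 1, 2, 3, 4, 6, 7, 9, 10.
Reverse-coded (reversed = (1+7) − raw = 8 − raw):
  item 1: 7
  item 2: 8 − 4 = 4
  item 3: 6
  item 4: 5
  item 6: 7
  item 7: 1
  item 9: 1
  item 10: 4
Sum = 7 + 4 + 6 + 5 + 7 + 1 + 1 + 4 = 35

35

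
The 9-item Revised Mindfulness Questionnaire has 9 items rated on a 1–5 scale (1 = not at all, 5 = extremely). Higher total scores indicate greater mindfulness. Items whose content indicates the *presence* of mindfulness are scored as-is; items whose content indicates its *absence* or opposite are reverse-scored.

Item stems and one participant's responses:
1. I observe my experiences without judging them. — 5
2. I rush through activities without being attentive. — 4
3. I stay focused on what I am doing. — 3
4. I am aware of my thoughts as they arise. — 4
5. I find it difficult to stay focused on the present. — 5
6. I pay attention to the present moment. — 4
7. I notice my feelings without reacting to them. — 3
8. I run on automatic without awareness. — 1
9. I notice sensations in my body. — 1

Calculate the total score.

28

Items 2, 5, 8 describe the absence/opposite of mindfulness → reverse-score.
reversed = (1+5) − raw = 6 − raw.
  item 1: 5
  item 2: 6 − 4 = 2
  item 3: 3
  item 4: 4
  item 5: 6 − 5 = 1
  item 6: 4
  item 7: 3
  item 8: 6 − 1 = 5
  item 9: 1
Total = 5 + 2 + 3 + 4 + 1 + 4 + 3 + 5 + 1 = 28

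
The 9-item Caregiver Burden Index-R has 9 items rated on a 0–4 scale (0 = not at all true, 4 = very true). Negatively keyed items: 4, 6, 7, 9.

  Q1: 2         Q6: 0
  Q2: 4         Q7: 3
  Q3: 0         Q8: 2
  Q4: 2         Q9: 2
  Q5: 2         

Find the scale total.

Reversing items 4, 6, 7 and 9 with 4 − raw:
Total = 2 + 4 + 0 + (4−2) + 2 + (4−0) + (4−3) + 2 + (4−2)
      = 2 + 4 + 0 + 2 + 2 + 4 + 1 + 2 + 2 = 19

19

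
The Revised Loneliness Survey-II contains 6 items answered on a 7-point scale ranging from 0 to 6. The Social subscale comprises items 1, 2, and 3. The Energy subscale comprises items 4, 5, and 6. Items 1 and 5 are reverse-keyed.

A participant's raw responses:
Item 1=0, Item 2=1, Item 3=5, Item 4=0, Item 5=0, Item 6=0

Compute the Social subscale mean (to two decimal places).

4.00

Social items: 1, 2, 3.
Of these, item 1 is reverse-keyed; on a 0–6 scale, reversed = 6 − raw.
  item 1: 6 − 0 = 6
  item 2: 1
  item 3: 5
Sum = 6 + 1 + 5 = 12
Mean = 12 / 3 = 4.00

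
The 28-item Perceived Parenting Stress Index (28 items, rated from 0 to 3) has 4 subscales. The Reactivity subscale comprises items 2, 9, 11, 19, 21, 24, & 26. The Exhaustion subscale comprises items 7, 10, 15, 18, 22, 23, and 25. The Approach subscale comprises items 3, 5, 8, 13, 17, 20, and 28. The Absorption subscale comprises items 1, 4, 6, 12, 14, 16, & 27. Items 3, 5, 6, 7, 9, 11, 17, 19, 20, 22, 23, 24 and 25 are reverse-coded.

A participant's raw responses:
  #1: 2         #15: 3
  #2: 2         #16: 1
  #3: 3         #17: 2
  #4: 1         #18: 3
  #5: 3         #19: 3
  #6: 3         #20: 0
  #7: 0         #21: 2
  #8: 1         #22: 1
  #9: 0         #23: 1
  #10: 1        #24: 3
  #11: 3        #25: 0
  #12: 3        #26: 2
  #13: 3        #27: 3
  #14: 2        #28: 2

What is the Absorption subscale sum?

12

Absorption items: 1, 4, 6, 12, 14, 16, 27.
Of these, item 6 is reverse-coded; reversed = (0+3) − raw = 3 − raw.
  item 1: 2
  item 4: 1
  item 6: 3 − 3 = 0
  item 12: 3
  item 14: 2
  item 16: 1
  item 27: 3
Sum = 2 + 1 + 0 + 3 + 2 + 1 + 3 = 12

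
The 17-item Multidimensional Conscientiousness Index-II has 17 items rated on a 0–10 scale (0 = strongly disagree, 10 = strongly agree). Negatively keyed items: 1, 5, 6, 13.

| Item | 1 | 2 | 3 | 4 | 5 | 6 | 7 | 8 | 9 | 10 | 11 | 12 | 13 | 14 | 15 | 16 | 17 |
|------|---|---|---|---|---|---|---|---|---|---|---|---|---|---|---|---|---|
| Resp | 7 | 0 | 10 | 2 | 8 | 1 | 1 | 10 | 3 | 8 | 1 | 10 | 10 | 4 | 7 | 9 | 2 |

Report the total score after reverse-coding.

81

Apply reverse scoring (reverse-coded value = 10 − response):
  item 1: 10 − 7 = 3
  item 5: 10 − 8 = 2
  item 6: 10 − 1 = 9
  item 13: 10 − 10 = 0
Scored items: 3, 0, 10, 2, 2, 9, 1, 10, 3, 8, 1, 10, 0, 4, 7, 9, 2
Total = 3 + 0 + 10 + 2 + 2 + 9 + 1 + 10 + 3 + 8 + 1 + 10 + 0 + 4 + 7 + 9 + 2 = 81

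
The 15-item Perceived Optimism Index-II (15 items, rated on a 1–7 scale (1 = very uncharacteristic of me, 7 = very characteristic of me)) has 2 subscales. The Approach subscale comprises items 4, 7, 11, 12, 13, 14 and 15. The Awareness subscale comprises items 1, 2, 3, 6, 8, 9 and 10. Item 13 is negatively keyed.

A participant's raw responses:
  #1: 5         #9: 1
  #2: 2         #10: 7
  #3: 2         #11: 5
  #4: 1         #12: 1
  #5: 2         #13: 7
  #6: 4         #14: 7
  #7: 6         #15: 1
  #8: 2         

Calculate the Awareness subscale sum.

Awareness items: 1, 2, 3, 6, 8, 9, 10.
  item 1: 5
  item 2: 2
  item 3: 2
  item 6: 4
  item 8: 2
  item 9: 1
  item 10: 7
Sum = 5 + 2 + 2 + 4 + 2 + 1 + 7 = 23

23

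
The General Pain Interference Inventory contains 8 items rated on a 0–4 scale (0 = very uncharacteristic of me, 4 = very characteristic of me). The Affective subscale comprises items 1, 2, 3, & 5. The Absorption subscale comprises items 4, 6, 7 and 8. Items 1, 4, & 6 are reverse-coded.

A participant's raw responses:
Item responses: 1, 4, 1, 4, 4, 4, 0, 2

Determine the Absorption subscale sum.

Absorption items: 4, 6, 7, 8.
Of these, items 4 and 6 are reverse-coded; reverse-coded value = 4 − response.
  item 4: 4 − 4 = 0
  item 6: 4 − 4 = 0
  item 7: 0
  item 8: 2
Sum = 0 + 0 + 0 + 2 = 2

2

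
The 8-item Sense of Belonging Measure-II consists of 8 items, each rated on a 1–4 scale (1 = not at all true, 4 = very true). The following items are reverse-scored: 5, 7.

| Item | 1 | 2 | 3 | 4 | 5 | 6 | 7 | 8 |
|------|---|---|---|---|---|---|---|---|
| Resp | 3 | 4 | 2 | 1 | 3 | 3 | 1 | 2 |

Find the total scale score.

21

Reversing items 5 and 7 with 5 − raw:
Total = 3 + 4 + 2 + 1 + (5−3) + 3 + (5−1) + 2
      = 3 + 4 + 2 + 1 + 2 + 3 + 4 + 2 = 21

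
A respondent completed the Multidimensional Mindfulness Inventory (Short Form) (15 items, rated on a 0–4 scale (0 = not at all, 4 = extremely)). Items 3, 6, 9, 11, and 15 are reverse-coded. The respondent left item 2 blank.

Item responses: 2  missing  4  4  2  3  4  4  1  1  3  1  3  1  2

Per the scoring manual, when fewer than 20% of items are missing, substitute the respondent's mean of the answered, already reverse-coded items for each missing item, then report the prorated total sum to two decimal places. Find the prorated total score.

Reverse-coded (reverse-coded value = 4 − response):
  item 3: 4 − 4 = 0
  item 6: 4 − 3 = 1
  item 9: 4 − 1 = 3
  item 11: 4 − 3 = 1
  item 15: 4 − 2 = 2
Completed scored items (14 of 15): 2, 0, 4, 2, 1, 4, 4, 3, 1, 1, 1, 3, 1, 2; sum = 29.
Person mean = 29 / 14 ≈ 2.0714
Prorated total = (29 / 14) × 15 = 31.07 (to 2 dp)

31.07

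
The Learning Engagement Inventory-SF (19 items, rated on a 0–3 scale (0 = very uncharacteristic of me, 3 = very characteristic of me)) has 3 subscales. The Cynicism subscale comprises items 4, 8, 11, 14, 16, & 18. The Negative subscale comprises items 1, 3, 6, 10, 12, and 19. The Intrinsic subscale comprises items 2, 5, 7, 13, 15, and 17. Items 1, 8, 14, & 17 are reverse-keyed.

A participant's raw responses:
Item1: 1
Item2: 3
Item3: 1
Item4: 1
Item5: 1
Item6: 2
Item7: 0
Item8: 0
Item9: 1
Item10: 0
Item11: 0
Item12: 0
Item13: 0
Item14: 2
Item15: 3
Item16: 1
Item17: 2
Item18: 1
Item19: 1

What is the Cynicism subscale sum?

Cynicism items: 4, 8, 11, 14, 16, 18.
Of these, items 8 and 14 are reverse-keyed; reversed = (0+3) − raw = 3 − raw.
  item 4: 1
  item 8: 3 − 0 = 3
  item 11: 0
  item 14: 3 − 2 = 1
  item 16: 1
  item 18: 1
Sum = 1 + 3 + 0 + 1 + 1 + 1 = 7

7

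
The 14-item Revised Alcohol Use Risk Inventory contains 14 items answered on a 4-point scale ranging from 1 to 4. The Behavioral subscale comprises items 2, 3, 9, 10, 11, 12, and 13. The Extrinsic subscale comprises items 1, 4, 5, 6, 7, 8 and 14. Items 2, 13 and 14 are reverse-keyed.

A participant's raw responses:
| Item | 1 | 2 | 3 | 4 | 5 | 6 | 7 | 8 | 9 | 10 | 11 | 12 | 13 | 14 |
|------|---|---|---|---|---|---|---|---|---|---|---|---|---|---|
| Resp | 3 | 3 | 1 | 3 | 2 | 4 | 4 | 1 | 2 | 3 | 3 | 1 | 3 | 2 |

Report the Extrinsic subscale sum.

20

Extrinsic items: 1, 4, 5, 6, 7, 8, 14.
Of these, item 14 is reverse-keyed; on a 1–4 scale, reversed = 5 − raw.
  item 1: 3
  item 4: 3
  item 5: 2
  item 6: 4
  item 7: 4
  item 8: 1
  item 14: 5 − 2 = 3
Sum = 3 + 3 + 2 + 4 + 4 + 1 + 3 = 20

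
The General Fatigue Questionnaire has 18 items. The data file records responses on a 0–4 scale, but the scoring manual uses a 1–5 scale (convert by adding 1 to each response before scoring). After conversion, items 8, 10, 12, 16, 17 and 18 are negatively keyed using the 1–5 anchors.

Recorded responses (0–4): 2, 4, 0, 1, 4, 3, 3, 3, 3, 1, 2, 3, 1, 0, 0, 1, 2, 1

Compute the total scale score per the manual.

Convert to 1–5: 3, 5, 1, 2, 5, 4, 4, 4, 4, 2, 3, 4, 2, 1, 1, 2, 3, 2
Reverse-coded (reverse-coded value = 6 − response):
  item 8: 6 − 4 = 2
  item 10: 6 − 2 = 4
  item 12: 6 − 4 = 2
  item 16: 6 − 2 = 4
  item 17: 6 − 3 = 3
  item 18: 6 − 2 = 4
Scored: 3, 5, 1, 2, 5, 4, 4, 2, 4, 4, 3, 2, 2, 1, 1, 4, 3, 4
Total = 54

54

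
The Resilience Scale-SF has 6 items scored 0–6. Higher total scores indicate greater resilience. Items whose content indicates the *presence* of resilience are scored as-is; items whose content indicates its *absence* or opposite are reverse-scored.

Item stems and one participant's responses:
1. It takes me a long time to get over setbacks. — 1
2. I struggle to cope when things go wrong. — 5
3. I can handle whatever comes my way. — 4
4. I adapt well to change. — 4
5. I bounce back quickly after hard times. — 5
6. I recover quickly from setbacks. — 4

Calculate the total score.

Items 1, 2 describe the absence/opposite of resilience → reverse-score.
on a 0–6 scale, reversed = 6 − raw.
  item 1: 6 − 1 = 5
  item 2: 6 − 5 = 1
  item 3: 4
  item 4: 4
  item 5: 5
  item 6: 4
Total = 5 + 1 + 4 + 4 + 5 + 4 = 23

23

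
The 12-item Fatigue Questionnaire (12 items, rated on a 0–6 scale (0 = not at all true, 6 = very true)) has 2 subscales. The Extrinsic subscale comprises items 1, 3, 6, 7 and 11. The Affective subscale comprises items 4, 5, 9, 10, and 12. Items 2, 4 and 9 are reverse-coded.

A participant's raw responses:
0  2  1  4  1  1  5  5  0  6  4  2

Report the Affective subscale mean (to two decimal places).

3.40

Affective items: 4, 5, 9, 10, 12.
Of these, items 4 and 9 are reverse-coded; reverse-coded value = 6 − response.
  item 4: 6 − 4 = 2
  item 5: 1
  item 9: 6 − 0 = 6
  item 10: 6
  item 12: 2
Sum = 2 + 1 + 6 + 6 + 2 = 17
Mean = 17 / 5 = 3.40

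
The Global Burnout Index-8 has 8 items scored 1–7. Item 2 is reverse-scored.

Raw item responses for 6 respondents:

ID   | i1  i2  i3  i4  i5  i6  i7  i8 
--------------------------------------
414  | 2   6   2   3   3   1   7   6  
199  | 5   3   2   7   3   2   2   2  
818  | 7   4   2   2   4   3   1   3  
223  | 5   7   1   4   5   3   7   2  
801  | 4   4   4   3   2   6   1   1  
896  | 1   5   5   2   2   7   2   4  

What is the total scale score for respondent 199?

28

Respondent 199 raw: 5, 3, 2, 7, 3, 2, 2, 2.
Reverse-coded (reverse-coded value = 8 − response):
  item 1: 5
  item 2: 8 − 3 = 5
  item 3: 2
  item 4: 7
  item 5: 3
  item 6: 2
  item 7: 2
  item 8: 2
Sum = 5 + 5 + 2 + 7 + 3 + 2 + 2 + 2 = 28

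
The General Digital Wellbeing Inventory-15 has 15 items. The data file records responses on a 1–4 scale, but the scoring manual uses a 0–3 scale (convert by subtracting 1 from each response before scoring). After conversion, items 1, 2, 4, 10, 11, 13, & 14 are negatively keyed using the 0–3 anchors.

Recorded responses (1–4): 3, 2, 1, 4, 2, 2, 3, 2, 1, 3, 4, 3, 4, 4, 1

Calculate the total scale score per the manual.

Convert to 0–3: 2, 1, 0, 3, 1, 1, 2, 1, 0, 2, 3, 2, 3, 3, 0
Reverse-coded (reversed = (0+3) − raw = 3 − raw):
  item 1: 3 − 2 = 1
  item 2: 3 − 1 = 2
  item 4: 3 − 3 = 0
  item 10: 3 − 2 = 1
  item 11: 3 − 3 = 0
  item 13: 3 − 3 = 0
  item 14: 3 − 3 = 0
Scored: 1, 2, 0, 0, 1, 1, 2, 1, 0, 1, 0, 2, 0, 0, 0
Total = 11

11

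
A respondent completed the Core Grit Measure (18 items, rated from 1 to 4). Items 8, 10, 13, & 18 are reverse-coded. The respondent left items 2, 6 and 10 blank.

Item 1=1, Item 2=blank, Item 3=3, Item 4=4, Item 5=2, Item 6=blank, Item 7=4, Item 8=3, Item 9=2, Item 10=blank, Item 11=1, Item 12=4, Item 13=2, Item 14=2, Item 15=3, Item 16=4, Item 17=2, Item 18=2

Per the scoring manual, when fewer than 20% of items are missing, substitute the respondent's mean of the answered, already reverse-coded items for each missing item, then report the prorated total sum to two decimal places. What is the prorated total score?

48.00

Reverse-coded (reversed = (1+4) − raw = 5 − raw):
  item 8: 5 − 3 = 2
  item 13: 5 − 2 = 3
  item 18: 5 − 2 = 3
Completed scored items (15 of 18): 1, 3, 4, 2, 4, 2, 2, 1, 4, 3, 2, 3, 4, 2, 3; sum = 40.
Person mean = 40 / 15 ≈ 2.6667
Prorated total = (40 / 15) × 18 = 48.00 (to 2 dp)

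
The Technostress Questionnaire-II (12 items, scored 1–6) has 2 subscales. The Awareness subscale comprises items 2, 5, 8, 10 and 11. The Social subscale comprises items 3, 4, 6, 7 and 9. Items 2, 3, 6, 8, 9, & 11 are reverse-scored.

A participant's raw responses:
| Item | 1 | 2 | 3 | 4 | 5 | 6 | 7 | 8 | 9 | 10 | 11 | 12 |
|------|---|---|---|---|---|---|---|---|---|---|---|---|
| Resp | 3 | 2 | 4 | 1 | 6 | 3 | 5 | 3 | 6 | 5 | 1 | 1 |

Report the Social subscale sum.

Social items: 3, 4, 6, 7, 9.
Of these, items 3, 6 and 9 are reverse-scored; reversed = (1+6) − raw = 7 − raw.
  item 3: 7 − 4 = 3
  item 4: 1
  item 6: 7 − 3 = 4
  item 7: 5
  item 9: 7 − 6 = 1
Sum = 3 + 1 + 4 + 5 + 1 = 14

14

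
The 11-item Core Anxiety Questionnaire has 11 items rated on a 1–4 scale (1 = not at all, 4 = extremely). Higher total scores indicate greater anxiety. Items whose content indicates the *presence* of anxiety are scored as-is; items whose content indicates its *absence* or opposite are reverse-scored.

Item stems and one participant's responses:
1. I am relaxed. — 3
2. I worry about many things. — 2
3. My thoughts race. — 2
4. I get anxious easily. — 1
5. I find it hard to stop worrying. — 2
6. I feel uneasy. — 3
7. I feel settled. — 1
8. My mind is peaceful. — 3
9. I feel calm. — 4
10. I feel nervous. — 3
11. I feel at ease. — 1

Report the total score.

Items 1, 7, 8, 9, 11 describe the absence/opposite of anxiety → reverse-score.
reverse-coded value = 5 − response.
  item 1: 5 − 3 = 2
  item 2: 2
  item 3: 2
  item 4: 1
  item 5: 2
  item 6: 3
  item 7: 5 − 1 = 4
  item 8: 5 − 3 = 2
  item 9: 5 − 4 = 1
  item 10: 3
  item 11: 5 − 1 = 4
Total = 2 + 2 + 2 + 1 + 2 + 3 + 4 + 2 + 1 + 3 + 4 = 26

26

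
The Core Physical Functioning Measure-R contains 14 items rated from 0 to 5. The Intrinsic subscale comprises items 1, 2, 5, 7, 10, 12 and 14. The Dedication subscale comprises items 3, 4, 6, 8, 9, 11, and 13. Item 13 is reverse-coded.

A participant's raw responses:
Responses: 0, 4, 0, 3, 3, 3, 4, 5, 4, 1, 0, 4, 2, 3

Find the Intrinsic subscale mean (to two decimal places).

2.71

Intrinsic items: 1, 2, 5, 7, 10, 12, 14.
  item 1: 0
  item 2: 4
  item 5: 3
  item 7: 4
  item 10: 1
  item 12: 4
  item 14: 3
Sum = 0 + 4 + 3 + 4 + 1 + 4 + 3 = 19
Mean = 19 / 7 = 2.71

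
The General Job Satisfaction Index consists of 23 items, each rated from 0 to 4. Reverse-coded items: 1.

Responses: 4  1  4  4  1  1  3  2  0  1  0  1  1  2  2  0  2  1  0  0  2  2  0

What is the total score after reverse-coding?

30

Raw sum = 34. Reverse-coded items: 1; their raw sum = 4.
Each reversal replaces raw with 4 − raw, changing the total by 4 − 2·raw per item.
Total = 34 + 1·4 − 2·4 = 34 + 4 − 8 = 30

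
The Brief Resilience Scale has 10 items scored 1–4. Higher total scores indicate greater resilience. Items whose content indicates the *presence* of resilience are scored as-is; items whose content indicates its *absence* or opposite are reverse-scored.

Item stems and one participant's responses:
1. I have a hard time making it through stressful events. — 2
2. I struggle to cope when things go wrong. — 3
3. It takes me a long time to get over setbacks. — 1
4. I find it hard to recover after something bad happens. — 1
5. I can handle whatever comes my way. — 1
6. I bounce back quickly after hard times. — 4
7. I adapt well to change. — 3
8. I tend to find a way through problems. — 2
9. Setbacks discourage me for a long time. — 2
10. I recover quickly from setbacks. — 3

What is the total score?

Items 1, 2, 3, 4, 9 describe the absence/opposite of resilience → reverse-score.
reversed = (1+4) − raw = 5 − raw.
  item 1: 5 − 2 = 3
  item 2: 5 − 3 = 2
  item 3: 5 − 1 = 4
  item 4: 5 − 1 = 4
  item 5: 1
  item 6: 4
  item 7: 3
  item 8: 2
  item 9: 5 − 2 = 3
  item 10: 3
Total = 3 + 2 + 4 + 4 + 1 + 4 + 3 + 2 + 3 + 3 = 29

29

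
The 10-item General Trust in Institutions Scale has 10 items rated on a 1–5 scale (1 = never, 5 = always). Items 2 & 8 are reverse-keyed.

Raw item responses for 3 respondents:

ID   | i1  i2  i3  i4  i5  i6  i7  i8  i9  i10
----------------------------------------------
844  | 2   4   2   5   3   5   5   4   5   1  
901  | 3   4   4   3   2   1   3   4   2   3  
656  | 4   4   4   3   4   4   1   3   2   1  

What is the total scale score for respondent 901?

25

Respondent 901 raw: 3, 4, 4, 3, 2, 1, 3, 4, 2, 3.
Reverse-coded (on a 1–5 scale, reversed = 6 − raw):
  item 1: 3
  item 2: 6 − 4 = 2
  item 3: 4
  item 4: 3
  item 5: 2
  item 6: 1
  item 7: 3
  item 8: 6 − 4 = 2
  item 9: 2
  item 10: 3
Sum = 3 + 2 + 4 + 3 + 2 + 1 + 3 + 2 + 2 + 3 = 25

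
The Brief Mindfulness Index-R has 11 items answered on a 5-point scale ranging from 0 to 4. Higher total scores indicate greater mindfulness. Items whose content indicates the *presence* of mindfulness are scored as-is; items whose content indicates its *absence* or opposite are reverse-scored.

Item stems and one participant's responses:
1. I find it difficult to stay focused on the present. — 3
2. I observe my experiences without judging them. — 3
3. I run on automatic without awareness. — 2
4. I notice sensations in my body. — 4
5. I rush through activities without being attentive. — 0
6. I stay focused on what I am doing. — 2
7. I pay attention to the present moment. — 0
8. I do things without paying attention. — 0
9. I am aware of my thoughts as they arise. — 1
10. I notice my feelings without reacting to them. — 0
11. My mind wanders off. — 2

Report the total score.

23

Items 1, 3, 5, 8, 11 describe the absence/opposite of mindfulness → reverse-score.
reversed = (0+4) − raw = 4 − raw.
  item 1: 4 − 3 = 1
  item 2: 3
  item 3: 4 − 2 = 2
  item 4: 4
  item 5: 4 − 0 = 4
  item 6: 2
  item 7: 0
  item 8: 4 − 0 = 4
  item 9: 1
  item 10: 0
  item 11: 4 − 2 = 2
Total = 1 + 3 + 2 + 4 + 4 + 2 + 0 + 4 + 1 + 0 + 2 = 23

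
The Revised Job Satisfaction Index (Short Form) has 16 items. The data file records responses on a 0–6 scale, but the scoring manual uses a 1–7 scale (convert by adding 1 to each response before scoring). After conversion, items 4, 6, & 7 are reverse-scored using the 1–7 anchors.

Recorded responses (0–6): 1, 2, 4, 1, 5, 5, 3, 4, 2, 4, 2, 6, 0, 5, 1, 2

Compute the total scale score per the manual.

63

Convert to 1–7: 2, 3, 5, 2, 6, 6, 4, 5, 3, 5, 3, 7, 1, 6, 2, 3
Reverse-coded (reverse-coded value = 8 − response):
  item 4: 8 − 2 = 6
  item 6: 8 − 6 = 2
  item 7: 8 − 4 = 4
Scored: 2, 3, 5, 6, 6, 2, 4, 5, 3, 5, 3, 7, 1, 6, 2, 3
Total = 63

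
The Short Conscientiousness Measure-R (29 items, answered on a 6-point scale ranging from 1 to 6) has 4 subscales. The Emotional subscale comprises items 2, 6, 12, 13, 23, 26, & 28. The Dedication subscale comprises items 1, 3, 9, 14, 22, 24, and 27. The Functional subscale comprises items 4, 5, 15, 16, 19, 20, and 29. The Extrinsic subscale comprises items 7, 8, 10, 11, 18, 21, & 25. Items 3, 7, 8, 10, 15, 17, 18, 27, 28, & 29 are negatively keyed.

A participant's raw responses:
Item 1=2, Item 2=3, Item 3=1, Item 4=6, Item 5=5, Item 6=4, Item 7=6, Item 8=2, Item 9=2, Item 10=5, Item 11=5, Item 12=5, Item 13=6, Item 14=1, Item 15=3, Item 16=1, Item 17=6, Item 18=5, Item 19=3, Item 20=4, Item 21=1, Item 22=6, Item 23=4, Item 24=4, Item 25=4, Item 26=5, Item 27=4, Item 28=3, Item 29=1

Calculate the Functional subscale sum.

29

Functional items: 4, 5, 15, 16, 19, 20, 29.
Of these, items 15 and 29 are negatively keyed; reversed = (1+6) − raw = 7 − raw.
  item 4: 6
  item 5: 5
  item 15: 7 − 3 = 4
  item 16: 1
  item 19: 3
  item 20: 4
  item 29: 7 − 1 = 6
Sum = 6 + 5 + 4 + 1 + 3 + 4 + 6 = 29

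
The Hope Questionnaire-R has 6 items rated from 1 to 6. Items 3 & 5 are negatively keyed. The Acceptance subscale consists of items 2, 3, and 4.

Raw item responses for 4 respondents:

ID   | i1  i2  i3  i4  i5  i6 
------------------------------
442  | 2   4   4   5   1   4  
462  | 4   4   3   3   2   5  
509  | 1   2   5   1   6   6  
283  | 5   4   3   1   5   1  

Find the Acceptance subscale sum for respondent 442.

Respondent 442 raw: 2, 4, 4, 5, 1, 4.
Acceptance items: 2, 3, 4.
Reverse-coded (reversed = (1+6) − raw = 7 − raw):
  item 2: 4
  item 3: 7 − 4 = 3
  item 4: 5
Sum = 4 + 3 + 5 = 12

12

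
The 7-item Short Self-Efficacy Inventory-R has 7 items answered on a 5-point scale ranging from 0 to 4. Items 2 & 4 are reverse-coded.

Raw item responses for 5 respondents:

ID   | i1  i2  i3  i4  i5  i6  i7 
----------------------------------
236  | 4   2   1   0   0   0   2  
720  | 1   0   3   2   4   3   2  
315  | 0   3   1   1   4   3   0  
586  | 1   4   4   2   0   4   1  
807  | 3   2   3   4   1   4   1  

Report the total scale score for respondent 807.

14

Respondent 807 raw: 3, 2, 3, 4, 1, 4, 1.
Reverse-coded (reverse-coded value = 4 − response):
  item 1: 3
  item 2: 4 − 2 = 2
  item 3: 3
  item 4: 4 − 4 = 0
  item 5: 1
  item 6: 4
  item 7: 1
Sum = 3 + 2 + 3 + 0 + 1 + 4 + 1 = 14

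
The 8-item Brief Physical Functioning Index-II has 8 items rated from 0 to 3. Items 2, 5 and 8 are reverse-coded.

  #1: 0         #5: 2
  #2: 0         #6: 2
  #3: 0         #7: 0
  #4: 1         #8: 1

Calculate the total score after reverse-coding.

Raw sum = 6. Reverse-coded items: 2, 5, 8; their raw sum = 3.
Each reversal replaces raw with 3 − raw, changing the total by 3 − 2·raw per item.
Total = 6 + 3·3 − 2·3 = 6 + 9 − 6 = 9

9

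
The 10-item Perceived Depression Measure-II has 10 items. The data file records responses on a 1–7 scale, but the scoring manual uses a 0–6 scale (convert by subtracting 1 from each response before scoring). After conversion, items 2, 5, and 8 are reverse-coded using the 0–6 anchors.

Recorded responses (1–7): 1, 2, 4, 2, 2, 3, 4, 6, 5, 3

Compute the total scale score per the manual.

26

Convert to 0–6: 0, 1, 3, 1, 1, 2, 3, 5, 4, 2
Reverse-coded (on a 0–6 scale, reversed = 6 − raw):
  item 2: 6 − 1 = 5
  item 5: 6 − 1 = 5
  item 8: 6 − 5 = 1
Scored: 0, 5, 3, 1, 5, 2, 3, 1, 4, 2
Total = 26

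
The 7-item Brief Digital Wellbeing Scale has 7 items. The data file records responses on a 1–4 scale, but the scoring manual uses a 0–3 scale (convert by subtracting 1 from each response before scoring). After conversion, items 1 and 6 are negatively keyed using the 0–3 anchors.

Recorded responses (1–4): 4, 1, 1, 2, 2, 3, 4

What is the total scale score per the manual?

6

Convert to 0–3: 3, 0, 0, 1, 1, 2, 3
Reverse-coded (on a 0–3 scale, reversed = 3 − raw):
  item 1: 3 − 3 = 0
  item 6: 3 − 2 = 1
Scored: 0, 0, 0, 1, 1, 1, 3
Total = 6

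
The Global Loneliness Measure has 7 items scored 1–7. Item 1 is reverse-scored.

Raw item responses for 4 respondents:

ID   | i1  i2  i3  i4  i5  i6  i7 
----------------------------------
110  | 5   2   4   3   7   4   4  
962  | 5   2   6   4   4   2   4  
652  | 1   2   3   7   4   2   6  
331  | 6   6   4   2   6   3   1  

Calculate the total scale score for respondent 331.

24

Respondent 331 raw: 6, 6, 4, 2, 6, 3, 1.
Reverse-coded (reversed = (1+7) − raw = 8 − raw):
  item 1: 8 − 6 = 2
  item 2: 6
  item 3: 4
  item 4: 2
  item 5: 6
  item 6: 3
  item 7: 1
Sum = 2 + 6 + 4 + 2 + 6 + 3 + 1 = 24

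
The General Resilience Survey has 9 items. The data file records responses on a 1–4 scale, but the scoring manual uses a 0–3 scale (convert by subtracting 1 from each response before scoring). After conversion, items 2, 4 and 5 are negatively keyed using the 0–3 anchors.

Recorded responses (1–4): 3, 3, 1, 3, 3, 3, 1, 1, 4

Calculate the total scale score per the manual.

Convert to 0–3: 2, 2, 0, 2, 2, 2, 0, 0, 3
Reverse-coded (on a 0–3 scale, reversed = 3 − raw):
  item 2: 3 − 2 = 1
  item 4: 3 − 2 = 1
  item 5: 3 − 2 = 1
Scored: 2, 1, 0, 1, 1, 2, 0, 0, 3
Total = 10

10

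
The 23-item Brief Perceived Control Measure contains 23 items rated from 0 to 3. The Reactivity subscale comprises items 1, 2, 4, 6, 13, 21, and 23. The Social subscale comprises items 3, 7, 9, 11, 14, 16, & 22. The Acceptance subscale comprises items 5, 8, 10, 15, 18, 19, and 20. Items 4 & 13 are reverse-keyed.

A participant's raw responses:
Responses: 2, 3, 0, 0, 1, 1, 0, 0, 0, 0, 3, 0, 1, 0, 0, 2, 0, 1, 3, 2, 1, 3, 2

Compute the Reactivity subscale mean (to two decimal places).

Reactivity items: 1, 2, 4, 6, 13, 21, 23.
Of these, items 4 & 13 are reverse-keyed; reversed = (0+3) − raw = 3 − raw.
  item 1: 2
  item 2: 3
  item 4: 3 − 0 = 3
  item 6: 1
  item 13: 3 − 1 = 2
  item 21: 1
  item 23: 2
Sum = 2 + 3 + 3 + 1 + 2 + 1 + 2 = 14
Mean = 14 / 7 = 2.00

2.00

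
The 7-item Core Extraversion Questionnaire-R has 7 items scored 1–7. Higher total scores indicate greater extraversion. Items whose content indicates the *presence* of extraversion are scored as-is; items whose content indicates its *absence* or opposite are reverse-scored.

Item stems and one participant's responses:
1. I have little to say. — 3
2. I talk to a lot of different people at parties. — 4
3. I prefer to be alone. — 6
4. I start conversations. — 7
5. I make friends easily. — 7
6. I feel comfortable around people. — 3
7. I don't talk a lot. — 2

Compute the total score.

Items 1, 3, 7 describe the absence/opposite of extraversion → reverse-score.
on a 1–7 scale, reversed = 8 − raw.
  item 1: 8 − 3 = 5
  item 2: 4
  item 3: 8 − 6 = 2
  item 4: 7
  item 5: 7
  item 6: 3
  item 7: 8 − 2 = 6
Total = 5 + 4 + 2 + 7 + 7 + 3 + 6 = 34

34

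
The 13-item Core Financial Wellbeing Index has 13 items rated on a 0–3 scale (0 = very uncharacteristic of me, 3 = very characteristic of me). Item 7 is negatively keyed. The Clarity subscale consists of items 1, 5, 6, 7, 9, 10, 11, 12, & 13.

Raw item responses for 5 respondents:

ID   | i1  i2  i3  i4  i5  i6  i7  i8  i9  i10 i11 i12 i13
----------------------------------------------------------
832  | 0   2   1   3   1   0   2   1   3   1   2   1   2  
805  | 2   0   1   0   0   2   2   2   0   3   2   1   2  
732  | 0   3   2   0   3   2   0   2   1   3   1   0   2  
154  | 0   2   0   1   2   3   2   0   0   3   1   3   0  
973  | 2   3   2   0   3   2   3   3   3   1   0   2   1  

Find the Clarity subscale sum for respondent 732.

15

Respondent 732 raw: 0, 3, 2, 0, 3, 2, 0, 2, 1, 3, 1, 0, 2.
Clarity items: 1, 5, 6, 7, 9, 10, 11, 12, 13.
Reverse-coded (on a 0–3 scale, reversed = 3 − raw):
  item 1: 0
  item 5: 3
  item 6: 2
  item 7: 3 − 0 = 3
  item 9: 1
  item 10: 3
  item 11: 1
  item 12: 0
  item 13: 2
Sum = 0 + 3 + 2 + 3 + 1 + 3 + 1 + 0 + 2 = 15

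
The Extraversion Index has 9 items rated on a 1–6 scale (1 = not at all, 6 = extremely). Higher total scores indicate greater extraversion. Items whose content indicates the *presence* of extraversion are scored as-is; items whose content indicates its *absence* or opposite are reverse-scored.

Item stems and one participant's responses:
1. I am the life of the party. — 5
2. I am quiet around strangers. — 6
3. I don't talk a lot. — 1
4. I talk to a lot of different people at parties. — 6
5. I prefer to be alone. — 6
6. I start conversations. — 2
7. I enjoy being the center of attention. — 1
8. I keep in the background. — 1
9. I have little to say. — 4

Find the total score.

31

Items 2, 3, 5, 8, 9 describe the absence/opposite of extraversion → reverse-score.
reverse-coded value = 7 − response.
  item 1: 5
  item 2: 7 − 6 = 1
  item 3: 7 − 1 = 6
  item 4: 6
  item 5: 7 − 6 = 1
  item 6: 2
  item 7: 1
  item 8: 7 − 1 = 6
  item 9: 7 − 4 = 3
Total = 5 + 1 + 6 + 6 + 1 + 2 + 1 + 6 + 3 = 31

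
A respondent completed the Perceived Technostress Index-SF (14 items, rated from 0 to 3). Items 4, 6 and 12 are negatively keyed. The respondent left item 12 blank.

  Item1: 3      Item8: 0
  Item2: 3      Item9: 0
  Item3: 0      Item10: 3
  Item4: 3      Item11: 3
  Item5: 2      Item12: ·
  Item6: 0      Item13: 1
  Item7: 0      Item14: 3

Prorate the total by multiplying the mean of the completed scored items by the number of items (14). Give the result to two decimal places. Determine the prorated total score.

22.62

Reverse-coded (reverse-coded value = 3 − response):
  item 4: 3 − 3 = 0
  item 6: 3 − 0 = 3
Completed scored items (13 of 14): 3, 3, 0, 0, 2, 3, 0, 0, 0, 3, 3, 1, 3; sum = 21.
Person mean = 21 / 13 ≈ 1.6154
Prorated total = (21 / 13) × 14 = 22.62 (to 2 dp)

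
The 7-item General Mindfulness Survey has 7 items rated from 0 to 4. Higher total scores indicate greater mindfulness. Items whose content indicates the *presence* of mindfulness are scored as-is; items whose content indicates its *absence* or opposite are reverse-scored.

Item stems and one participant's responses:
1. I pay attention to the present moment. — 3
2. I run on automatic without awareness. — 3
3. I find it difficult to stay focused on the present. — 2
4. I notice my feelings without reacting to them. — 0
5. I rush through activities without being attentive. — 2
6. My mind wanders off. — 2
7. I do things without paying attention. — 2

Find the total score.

Items 2, 3, 5, 6, 7 describe the absence/opposite of mindfulness → reverse-score.
on a 0–4 scale, reversed = 4 − raw.
  item 1: 3
  item 2: 4 − 3 = 1
  item 3: 4 − 2 = 2
  item 4: 0
  item 5: 4 − 2 = 2
  item 6: 4 − 2 = 2
  item 7: 4 − 2 = 2
Total = 3 + 1 + 2 + 0 + 2 + 2 + 2 = 12

12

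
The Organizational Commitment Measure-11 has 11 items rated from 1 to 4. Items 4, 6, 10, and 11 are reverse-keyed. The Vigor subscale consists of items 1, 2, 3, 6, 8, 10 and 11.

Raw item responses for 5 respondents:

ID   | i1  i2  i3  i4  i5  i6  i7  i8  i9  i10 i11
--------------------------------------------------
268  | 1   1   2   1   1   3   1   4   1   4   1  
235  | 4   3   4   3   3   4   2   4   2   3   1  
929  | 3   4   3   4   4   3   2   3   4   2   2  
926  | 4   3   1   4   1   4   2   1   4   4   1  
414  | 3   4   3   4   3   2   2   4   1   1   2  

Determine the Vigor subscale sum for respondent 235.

22

Respondent 235 raw: 4, 3, 4, 3, 3, 4, 2, 4, 2, 3, 1.
Vigor items: 1, 2, 3, 6, 8, 10, 11.
Reverse-coded (on a 1–4 scale, reversed = 5 − raw):
  item 1: 4
  item 2: 3
  item 3: 4
  item 6: 5 − 4 = 1
  item 8: 4
  item 10: 5 − 3 = 2
  item 11: 5 − 1 = 4
Sum = 4 + 3 + 4 + 1 + 4 + 2 + 4 = 22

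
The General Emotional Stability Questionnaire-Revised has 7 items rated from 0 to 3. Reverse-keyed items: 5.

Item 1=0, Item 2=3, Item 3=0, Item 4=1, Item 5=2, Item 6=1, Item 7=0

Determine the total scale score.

6

Reversing item 5 with 3 − raw:
Total = 0 + 3 + 0 + 1 + (3−2) + 1 + 0
      = 0 + 3 + 0 + 1 + 1 + 1 + 0 = 6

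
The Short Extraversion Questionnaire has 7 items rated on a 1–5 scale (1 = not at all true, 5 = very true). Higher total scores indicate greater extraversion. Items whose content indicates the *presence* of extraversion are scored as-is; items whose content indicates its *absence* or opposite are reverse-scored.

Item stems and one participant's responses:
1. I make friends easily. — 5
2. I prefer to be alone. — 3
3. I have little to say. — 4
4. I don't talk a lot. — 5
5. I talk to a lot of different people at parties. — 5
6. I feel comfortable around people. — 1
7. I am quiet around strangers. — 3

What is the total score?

20

Items 2, 3, 4, 7 describe the absence/opposite of extraversion → reverse-score.
reverse-coded value = 6 − response.
  item 1: 5
  item 2: 6 − 3 = 3
  item 3: 6 − 4 = 2
  item 4: 6 − 5 = 1
  item 5: 5
  item 6: 1
  item 7: 6 − 3 = 3
Total = 5 + 3 + 2 + 1 + 5 + 1 + 3 = 20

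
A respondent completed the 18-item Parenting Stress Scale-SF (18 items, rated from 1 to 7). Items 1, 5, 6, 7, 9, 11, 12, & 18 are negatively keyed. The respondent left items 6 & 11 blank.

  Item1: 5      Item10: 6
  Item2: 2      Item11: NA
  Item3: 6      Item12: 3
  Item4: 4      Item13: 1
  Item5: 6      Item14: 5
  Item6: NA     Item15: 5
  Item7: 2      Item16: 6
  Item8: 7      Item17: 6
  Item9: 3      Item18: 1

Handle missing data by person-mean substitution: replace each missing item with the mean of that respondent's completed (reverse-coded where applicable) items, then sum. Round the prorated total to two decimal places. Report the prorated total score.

Reverse-coded (reversed = (1+7) − raw = 8 − raw):
  item 1: 8 − 5 = 3
  item 5: 8 − 6 = 2
  item 7: 8 − 2 = 6
  item 9: 8 − 3 = 5
  item 12: 8 − 3 = 5
  item 18: 8 − 1 = 7
Completed scored items (16 of 18): 3, 2, 6, 4, 2, 6, 7, 5, 6, 5, 1, 5, 5, 6, 6, 7; sum = 76.
Person mean = 76 / 16 ≈ 4.7500
Prorated total = (76 / 16) × 18 = 85.50 (to 2 dp)

85.50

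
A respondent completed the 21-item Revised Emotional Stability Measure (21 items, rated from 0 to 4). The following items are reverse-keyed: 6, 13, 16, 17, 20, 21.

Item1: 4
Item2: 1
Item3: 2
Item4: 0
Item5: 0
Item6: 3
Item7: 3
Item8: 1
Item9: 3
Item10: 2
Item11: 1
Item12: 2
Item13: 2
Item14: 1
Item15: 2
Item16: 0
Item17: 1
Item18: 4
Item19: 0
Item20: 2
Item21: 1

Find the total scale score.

Apply reverse scoring (reverse-coded value = 4 − response):
  item 6: 4 − 3 = 1
  item 13: 4 − 2 = 2
  item 16: 4 − 0 = 4
  item 17: 4 − 1 = 3
  item 20: 4 − 2 = 2
  item 21: 4 − 1 = 3
After reverse-coding: 4, 1, 2, 0, 0, 1, 3, 1, 3, 2, 1, 2, 2, 1, 2, 4, 3, 4, 0, 2, 3
Total = 4 + 1 + 2 + 0 + 0 + 1 + 3 + 1 + 3 + 2 + 1 + 2 + 2 + 1 + 2 + 4 + 3 + 4 + 0 + 2 + 3 = 41

41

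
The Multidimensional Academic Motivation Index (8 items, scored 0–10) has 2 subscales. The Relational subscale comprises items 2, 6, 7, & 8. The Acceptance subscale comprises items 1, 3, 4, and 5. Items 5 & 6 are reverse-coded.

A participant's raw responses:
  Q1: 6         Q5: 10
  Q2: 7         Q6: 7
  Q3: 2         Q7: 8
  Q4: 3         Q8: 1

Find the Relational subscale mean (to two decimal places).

Relational items: 2, 6, 7, 8.
Of these, item 6 is reverse-coded; reversed = (0+10) − raw = 10 − raw.
  item 2: 7
  item 6: 10 − 7 = 3
  item 7: 8
  item 8: 1
Sum = 7 + 3 + 8 + 1 = 19
Mean = 19 / 4 = 4.75

4.75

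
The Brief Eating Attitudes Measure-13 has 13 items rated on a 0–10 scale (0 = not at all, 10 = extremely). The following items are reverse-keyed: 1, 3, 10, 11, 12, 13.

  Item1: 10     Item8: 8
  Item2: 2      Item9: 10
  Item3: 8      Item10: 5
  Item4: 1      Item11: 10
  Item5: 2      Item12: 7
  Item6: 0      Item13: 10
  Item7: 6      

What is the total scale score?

Raw sum = 79. Reverse-keyed items: 1, 3, 10, 11, 12, 13; their raw sum = 50.
Each reversal replaces raw with 10 − raw, changing the total by 10 − 2·raw per item.
Total = 79 + 6·10 − 2·50 = 79 + 60 − 100 = 39

39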